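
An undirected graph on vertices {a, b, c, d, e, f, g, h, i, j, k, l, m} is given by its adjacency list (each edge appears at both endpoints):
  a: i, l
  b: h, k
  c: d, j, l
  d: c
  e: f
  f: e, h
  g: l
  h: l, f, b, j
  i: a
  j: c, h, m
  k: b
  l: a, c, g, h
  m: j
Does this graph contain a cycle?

Yes

|V| = 13, |E| = 13, number of components = 1.
Since 13 > 13 - 1, a cycle must exist; for instance l-h-j-c-l.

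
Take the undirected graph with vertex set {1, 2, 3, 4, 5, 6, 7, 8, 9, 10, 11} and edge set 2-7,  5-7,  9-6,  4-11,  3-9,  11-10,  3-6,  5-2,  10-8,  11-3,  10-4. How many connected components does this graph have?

Component: {1}
Component: {2, 5, 7}
Component: {3, 4, 6, 8, 9, 10, 11}

3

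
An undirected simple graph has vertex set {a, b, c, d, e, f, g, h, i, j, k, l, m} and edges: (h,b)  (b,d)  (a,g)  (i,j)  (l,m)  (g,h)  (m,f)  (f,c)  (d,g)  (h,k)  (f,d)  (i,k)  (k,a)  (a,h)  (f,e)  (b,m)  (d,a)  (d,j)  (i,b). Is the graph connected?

Starting from a and exploring outward reaches every vertex (a, d, g, h, k, b, j, f, i, m, e, c, l); the graph is connected.

Yes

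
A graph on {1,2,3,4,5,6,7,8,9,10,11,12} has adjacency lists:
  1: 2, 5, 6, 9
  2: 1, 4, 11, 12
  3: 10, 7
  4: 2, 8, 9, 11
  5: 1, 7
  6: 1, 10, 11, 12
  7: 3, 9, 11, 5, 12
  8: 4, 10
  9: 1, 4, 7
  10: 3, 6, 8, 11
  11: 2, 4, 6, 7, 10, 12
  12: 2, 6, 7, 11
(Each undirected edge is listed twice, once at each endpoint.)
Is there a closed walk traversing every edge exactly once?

No

Degrees: 1:4, 2:4, 3:2, 4:4, 5:2, 6:4, 7:5, 8:2, 9:3, 10:4, 11:6, 12:4
Vertices with odd degree: 7, 9. An Eulerian circuit requires all degrees even.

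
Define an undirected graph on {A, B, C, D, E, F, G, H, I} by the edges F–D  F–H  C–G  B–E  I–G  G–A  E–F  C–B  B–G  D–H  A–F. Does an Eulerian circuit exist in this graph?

No

Degrees: A:2, B:3, C:2, D:2, E:2, F:4, G:4, H:2, I:1
Vertices with odd degree: B, I. An Eulerian circuit requires all degrees even.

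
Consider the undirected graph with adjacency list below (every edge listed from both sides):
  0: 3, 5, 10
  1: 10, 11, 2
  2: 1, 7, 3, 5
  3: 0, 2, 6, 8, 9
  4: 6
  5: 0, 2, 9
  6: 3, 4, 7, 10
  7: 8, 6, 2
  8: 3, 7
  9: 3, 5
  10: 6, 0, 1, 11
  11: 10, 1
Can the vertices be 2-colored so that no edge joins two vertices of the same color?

No

10-1-11-10 is an odd cycle (length 3), and a bipartite graph can contain only even cycles.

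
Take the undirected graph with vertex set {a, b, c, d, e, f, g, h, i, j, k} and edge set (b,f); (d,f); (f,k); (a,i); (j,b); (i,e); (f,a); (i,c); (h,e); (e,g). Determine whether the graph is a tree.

Yes

|V| = 11, |E| = 10.
Connected and |E| = |V| - 1, which characterizes a tree.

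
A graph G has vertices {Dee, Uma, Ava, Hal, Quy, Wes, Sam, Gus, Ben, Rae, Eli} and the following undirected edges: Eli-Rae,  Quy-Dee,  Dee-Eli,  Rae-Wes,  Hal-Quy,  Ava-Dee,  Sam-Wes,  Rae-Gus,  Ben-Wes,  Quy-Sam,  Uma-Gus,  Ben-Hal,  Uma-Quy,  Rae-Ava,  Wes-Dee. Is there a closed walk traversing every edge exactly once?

Degrees: Dee:4, Uma:2, Ava:2, Hal:2, Quy:4, Wes:4, Sam:2, Gus:2, Ben:2, Rae:4, Eli:2
All degrees are even and the non-isolated vertices are connected — an Eulerian circuit exists.

Yes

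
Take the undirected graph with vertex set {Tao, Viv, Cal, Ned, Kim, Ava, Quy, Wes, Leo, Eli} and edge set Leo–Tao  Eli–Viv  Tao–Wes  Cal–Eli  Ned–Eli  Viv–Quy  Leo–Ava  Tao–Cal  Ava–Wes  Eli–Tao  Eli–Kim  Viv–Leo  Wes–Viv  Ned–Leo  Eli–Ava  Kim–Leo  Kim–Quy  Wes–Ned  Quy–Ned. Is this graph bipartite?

The cycle Cal-Tao-Eli-Cal has length 3, which is odd, so the graph is not bipartite.

No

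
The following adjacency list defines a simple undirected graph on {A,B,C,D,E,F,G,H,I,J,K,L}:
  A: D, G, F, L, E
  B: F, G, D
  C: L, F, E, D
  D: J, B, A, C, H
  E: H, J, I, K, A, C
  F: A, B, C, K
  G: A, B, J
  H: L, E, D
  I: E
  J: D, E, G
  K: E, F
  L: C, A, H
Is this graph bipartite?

Yes

A valid 2-coloring puts {D, E, F, G, L} on one side and {A, B, C, H, I, J, K} on the other; every edge crosses between the two sides.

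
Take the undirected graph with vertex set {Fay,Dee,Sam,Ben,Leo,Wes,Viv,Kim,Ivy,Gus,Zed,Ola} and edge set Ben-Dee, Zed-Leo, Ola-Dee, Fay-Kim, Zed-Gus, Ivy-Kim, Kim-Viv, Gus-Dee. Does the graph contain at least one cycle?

No

The graph has 12 vertices, 8 edges, and 4 connected components.
A forest on 12 vertices with 4 components has exactly 8 edges, which matches — so no cycle.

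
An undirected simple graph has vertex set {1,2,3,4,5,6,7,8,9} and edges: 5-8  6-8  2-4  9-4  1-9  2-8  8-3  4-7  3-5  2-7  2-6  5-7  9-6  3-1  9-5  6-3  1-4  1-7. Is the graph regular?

Yes

Degrees: 1:4, 2:4, 3:4, 4:4, 5:4, 6:4, 7:4, 8:4, 9:4
All degrees equal 4; the graph is regular.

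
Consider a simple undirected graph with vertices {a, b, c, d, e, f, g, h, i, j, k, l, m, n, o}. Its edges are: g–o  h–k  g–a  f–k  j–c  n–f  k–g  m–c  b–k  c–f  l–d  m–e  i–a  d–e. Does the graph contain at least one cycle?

No

The graph has 15 vertices, 14 edges, and 1 connected component.
A forest on 15 vertices with 1 component has exactly 14 edges, which matches — so no cycle.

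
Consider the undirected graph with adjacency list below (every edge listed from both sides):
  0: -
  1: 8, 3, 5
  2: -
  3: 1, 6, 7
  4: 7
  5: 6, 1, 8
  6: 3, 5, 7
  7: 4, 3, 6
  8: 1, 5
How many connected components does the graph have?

Component: {0}
Component: {2}
Component: {1, 3, 4, 5, 6, 7, 8}

3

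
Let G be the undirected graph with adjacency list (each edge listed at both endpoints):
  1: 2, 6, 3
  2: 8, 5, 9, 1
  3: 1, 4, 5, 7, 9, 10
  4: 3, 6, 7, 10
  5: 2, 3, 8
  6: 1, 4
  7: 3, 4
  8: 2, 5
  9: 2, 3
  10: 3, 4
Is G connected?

Starting from 1 and exploring outward reaches every vertex (1, 2, 6, 3, 5, 9, 8, 4, 7, 10); the graph is connected.

Yes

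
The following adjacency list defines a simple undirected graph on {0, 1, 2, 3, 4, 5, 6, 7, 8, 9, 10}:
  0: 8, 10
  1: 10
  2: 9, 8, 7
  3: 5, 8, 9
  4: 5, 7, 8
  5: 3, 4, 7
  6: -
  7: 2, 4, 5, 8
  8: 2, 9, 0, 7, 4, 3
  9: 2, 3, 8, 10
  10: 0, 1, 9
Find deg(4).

Neighbors of 4: 5, 7, 8.

3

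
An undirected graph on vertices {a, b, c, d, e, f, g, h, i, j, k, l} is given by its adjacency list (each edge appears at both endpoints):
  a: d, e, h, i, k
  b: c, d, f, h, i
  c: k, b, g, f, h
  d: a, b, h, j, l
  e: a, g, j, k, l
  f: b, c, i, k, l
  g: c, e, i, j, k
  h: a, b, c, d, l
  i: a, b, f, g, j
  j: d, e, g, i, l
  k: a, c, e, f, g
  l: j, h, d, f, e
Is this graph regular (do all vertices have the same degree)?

Degrees: a:5, b:5, c:5, d:5, e:5, f:5, g:5, h:5, i:5, j:5, k:5, l:5
Every vertex has degree 5, so the graph is 5-regular.

Yes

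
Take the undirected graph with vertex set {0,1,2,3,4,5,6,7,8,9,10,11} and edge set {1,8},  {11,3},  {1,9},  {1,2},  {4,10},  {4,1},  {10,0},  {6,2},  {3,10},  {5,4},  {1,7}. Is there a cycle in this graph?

No

|V| = 12, |E| = 11, number of components = 1.
Since 11 = 12 - 1, the graph is a forest and contains no cycle.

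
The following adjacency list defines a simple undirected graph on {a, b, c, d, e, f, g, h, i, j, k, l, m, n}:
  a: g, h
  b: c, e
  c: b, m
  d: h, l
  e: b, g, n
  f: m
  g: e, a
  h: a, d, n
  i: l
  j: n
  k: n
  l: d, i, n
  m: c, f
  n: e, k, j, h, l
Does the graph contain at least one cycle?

|V| = 14, |E| = 15, number of components = 1.
Since 15 > 14 - 1, a cycle must exist; for instance a-h-n-e-g-a.

Yes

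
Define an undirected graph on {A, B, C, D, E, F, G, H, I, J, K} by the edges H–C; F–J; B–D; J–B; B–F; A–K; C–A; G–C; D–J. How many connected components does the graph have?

4

Component: {E}
Component: {I}
Component: {B, D, F, J}
Component: {A, C, G, H, K}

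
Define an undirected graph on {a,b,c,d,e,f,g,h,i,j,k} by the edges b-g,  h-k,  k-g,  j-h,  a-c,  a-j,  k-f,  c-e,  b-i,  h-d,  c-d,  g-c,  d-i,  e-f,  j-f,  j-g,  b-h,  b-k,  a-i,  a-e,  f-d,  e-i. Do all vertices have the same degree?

Degrees: a:4, b:4, c:4, d:4, e:4, f:4, g:4, h:4, i:4, j:4, k:4
All degrees equal 4; the graph is regular.

Yes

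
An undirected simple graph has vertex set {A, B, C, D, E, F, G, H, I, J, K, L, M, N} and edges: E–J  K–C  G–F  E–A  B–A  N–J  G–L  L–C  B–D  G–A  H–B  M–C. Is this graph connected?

No

Component: {I}
Component: {A, B, C, D, E, F, G, H, J, K, L, M, N}
No edge joins these 2 groups, so the graph is disconnected.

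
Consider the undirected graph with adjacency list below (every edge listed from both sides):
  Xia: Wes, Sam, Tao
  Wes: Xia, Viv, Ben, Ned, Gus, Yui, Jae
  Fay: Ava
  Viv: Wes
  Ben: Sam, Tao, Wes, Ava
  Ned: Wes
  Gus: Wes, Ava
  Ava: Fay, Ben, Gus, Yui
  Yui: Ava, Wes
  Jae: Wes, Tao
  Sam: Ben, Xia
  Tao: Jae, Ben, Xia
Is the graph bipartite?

Yes

Partition the vertices as {Wes, Ava, Sam, Tao} vs {Xia, Fay, Viv, Ben, Ned, Gus, Yui, Jae}. Each listed edge has one endpoint in each part, so the graph is bipartite.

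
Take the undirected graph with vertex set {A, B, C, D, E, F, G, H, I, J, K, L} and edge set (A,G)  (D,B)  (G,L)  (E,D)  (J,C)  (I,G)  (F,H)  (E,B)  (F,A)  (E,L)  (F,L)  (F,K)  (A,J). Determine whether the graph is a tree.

No

|V| = 12, |E| = 13.
Connected but with 13 > 11 edges, so it has a cycle and is not a tree.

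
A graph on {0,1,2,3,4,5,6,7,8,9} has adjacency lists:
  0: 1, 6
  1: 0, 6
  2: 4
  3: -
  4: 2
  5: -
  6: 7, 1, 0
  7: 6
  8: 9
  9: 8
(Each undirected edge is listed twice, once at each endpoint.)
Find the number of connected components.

5

Component: {3}
Component: {5}
Component: {2, 4}
Component: {8, 9}
Component: {0, 1, 6, 7}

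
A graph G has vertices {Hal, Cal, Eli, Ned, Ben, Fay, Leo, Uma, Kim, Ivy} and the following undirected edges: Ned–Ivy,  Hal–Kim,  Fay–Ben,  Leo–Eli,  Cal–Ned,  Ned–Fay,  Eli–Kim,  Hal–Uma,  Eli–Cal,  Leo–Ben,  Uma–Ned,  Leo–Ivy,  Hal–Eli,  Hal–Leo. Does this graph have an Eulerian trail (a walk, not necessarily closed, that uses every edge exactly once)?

Yes

Degrees: Hal:4, Cal:2, Eli:4, Ned:4, Ben:2, Fay:2, Leo:4, Uma:2, Kim:2, Ivy:2
Odd-degree vertices: none (0 total).
The non-isolated vertices are connected and exactly 0 have odd degree, so an Eulerian trail exists.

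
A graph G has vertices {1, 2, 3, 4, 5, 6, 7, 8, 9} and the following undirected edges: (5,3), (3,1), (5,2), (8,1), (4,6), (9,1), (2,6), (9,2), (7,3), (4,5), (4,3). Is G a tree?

|V| = 9, |E| = 11.
A tree on 9 vertices has exactly 8 edges; this graph has 11, so it contains a cycle and is not a tree.

No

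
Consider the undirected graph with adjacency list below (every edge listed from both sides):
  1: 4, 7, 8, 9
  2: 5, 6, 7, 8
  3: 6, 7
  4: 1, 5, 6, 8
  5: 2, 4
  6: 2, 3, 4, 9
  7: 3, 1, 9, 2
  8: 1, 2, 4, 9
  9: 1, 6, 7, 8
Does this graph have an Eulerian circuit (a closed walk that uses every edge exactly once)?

Degrees: 1:4, 2:4, 3:2, 4:4, 5:2, 6:4, 7:4, 8:4, 9:4
Every vertex has even degree and the edges form a single connected piece, so an Eulerian circuit exists.

Yes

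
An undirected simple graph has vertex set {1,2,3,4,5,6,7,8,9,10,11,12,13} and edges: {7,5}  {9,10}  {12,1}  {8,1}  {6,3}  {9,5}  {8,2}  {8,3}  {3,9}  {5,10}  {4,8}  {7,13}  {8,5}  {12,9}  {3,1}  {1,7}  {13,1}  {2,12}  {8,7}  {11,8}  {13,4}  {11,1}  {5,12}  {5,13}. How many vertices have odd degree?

2

Degrees: 1:6, 2:2, 3:4, 4:2, 5:6, 6:1, 7:4, 8:7, 9:4, 10:2, 11:2, 12:4, 13:4
Odd-degree vertices: 6, 8.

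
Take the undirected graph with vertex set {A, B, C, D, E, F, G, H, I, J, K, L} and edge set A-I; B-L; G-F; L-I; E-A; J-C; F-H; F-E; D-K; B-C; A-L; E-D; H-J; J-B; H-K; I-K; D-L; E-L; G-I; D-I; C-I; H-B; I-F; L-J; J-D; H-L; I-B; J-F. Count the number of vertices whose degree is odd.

8

Degrees: A:3, B:5, C:3, D:5, E:4, F:5, G:2, H:5, I:8, J:6, K:3, L:7
Odd-degree vertices: A, B, C, D, F, H, K, L.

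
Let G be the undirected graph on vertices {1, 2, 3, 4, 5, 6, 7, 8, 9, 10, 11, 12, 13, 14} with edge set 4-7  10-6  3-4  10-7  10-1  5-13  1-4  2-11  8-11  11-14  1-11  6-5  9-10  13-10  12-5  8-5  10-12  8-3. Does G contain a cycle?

Yes

|V| = 14, |E| = 18, number of components = 1.
One cycle is 10-13-5-12-10.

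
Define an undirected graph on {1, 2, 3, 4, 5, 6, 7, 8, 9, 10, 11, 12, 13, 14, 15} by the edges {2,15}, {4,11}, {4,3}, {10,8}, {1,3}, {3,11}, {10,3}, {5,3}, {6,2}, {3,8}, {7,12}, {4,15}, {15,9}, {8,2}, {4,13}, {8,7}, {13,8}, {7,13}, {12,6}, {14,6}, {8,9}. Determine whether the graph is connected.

Yes

Starting from 1 and exploring outward reaches every vertex (1, 3, 8, 5, 11, 10, 4, 2, 7, 9, 13, 15, 6, 12, 14); the graph is connected.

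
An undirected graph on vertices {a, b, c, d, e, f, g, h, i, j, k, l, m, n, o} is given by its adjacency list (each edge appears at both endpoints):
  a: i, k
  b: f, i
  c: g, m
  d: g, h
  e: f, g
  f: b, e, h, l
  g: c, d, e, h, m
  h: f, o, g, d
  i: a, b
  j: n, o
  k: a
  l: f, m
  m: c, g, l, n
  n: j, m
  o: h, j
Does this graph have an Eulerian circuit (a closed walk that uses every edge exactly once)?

No

Degrees: a:2, b:2, c:2, d:2, e:2, f:4, g:5, h:4, i:2, j:2, k:1, l:2, m:4, n:2, o:2
Vertices with odd degree: g, k. An Eulerian circuit requires all degrees even.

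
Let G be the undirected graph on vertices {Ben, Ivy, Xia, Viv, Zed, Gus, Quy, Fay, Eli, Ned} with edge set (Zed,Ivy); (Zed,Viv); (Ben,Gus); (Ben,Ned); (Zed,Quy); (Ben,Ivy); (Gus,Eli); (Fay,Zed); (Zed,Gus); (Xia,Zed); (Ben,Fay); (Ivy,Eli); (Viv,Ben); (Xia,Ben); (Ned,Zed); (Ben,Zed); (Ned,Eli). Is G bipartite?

No

The cycle Ben-Zed-Ned-Ben has length 3, which is odd, so the graph is not bipartite.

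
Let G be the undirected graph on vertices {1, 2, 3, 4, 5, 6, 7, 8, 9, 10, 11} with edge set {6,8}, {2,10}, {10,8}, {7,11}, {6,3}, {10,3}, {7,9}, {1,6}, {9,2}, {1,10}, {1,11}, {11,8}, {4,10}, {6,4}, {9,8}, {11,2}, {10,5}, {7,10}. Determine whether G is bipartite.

Yes

Partition the vertices as {6, 9, 10, 11} vs {1, 2, 3, 4, 5, 7, 8}. Each listed edge has one endpoint in each part, so the graph is bipartite.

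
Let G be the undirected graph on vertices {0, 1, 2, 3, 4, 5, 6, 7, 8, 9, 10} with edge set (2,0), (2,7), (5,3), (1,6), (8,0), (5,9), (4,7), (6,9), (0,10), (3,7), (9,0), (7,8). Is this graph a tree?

|V| = 11, |E| = 12.
A tree on 11 vertices has exactly 10 edges; this graph has 12, so it contains a cycle and is not a tree.

No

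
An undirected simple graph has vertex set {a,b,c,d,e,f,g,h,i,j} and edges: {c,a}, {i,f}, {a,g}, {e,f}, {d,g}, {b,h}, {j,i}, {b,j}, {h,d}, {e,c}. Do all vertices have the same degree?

Degrees: a:2, b:2, c:2, d:2, e:2, f:2, g:2, h:2, i:2, j:2
Every vertex has degree 2, so the graph is 2-regular.

Yes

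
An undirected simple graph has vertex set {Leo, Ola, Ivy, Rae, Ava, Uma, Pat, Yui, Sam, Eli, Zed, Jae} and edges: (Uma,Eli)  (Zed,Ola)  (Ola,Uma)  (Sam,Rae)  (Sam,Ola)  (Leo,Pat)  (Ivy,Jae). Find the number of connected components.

Component: {Ava}
Component: {Yui}
Component: {Leo, Pat}
Component: {Ivy, Jae}
Component: {Ola, Rae, Uma, Sam, Eli, Zed}

5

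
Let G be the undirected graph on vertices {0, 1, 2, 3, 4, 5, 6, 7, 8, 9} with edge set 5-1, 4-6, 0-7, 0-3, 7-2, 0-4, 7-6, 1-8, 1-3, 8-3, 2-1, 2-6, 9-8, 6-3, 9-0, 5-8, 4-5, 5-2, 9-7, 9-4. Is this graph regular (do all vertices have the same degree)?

Yes

Degrees: 0:4, 1:4, 2:4, 3:4, 4:4, 5:4, 6:4, 7:4, 8:4, 9:4
All degrees equal 4; the graph is regular.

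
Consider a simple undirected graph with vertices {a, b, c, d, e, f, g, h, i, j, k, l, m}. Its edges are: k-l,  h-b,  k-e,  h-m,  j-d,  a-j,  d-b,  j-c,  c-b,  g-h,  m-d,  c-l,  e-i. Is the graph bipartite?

A valid 2-coloring puts {b, e, f, g, j, l, m} on one side and {a, c, d, h, i, k} on the other; every edge crosses between the two sides.

Yes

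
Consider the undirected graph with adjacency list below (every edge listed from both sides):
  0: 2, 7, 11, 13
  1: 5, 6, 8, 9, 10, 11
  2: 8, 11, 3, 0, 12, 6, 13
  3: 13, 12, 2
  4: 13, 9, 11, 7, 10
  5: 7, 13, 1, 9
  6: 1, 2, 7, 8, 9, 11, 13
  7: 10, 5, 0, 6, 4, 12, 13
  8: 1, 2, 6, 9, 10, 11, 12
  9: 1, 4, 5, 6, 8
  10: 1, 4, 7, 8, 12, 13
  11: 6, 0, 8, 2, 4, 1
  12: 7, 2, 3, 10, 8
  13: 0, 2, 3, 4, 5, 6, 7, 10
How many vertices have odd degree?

Degrees: 0:4, 1:6, 2:7, 3:3, 4:5, 5:4, 6:7, 7:7, 8:7, 9:5, 10:6, 11:6, 12:5, 13:8
Odd-degree vertices: 2, 3, 4, 6, 7, 8, 9, 12.

8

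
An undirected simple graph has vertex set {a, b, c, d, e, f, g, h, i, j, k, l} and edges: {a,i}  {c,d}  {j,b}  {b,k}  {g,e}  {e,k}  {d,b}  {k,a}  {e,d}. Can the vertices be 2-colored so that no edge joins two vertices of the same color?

Color {d, f, g, h, i, j, k, l} black and {a, b, c, e} white. No edge joins two same-colored vertices, so the graph is bipartite.

Yes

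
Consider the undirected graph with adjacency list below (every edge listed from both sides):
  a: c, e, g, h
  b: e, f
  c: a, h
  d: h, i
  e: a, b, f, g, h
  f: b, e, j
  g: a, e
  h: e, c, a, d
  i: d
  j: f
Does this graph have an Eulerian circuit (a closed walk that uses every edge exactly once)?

Degrees: a:4, b:2, c:2, d:2, e:5, f:3, g:2, h:4, i:1, j:1
e, f, i, j have odd degree; an Eulerian circuit needs every degree to be even, so none exists.

No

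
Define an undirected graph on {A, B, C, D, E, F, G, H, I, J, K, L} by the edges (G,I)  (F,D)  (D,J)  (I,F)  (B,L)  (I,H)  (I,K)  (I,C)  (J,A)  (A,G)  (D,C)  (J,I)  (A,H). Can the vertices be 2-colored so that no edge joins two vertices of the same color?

Yes

A valid 2-coloring puts {C, E, F, G, H, J, K, L} on one side and {A, B, D, I} on the other; every edge crosses between the two sides.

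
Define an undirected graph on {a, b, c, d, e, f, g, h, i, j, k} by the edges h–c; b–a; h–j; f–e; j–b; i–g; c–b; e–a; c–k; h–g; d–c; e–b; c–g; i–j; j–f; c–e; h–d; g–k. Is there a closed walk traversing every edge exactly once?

Yes

Degrees: a:2, b:4, c:6, d:2, e:4, f:2, g:4, h:4, i:2, j:4, k:2
All degrees are even and the non-isolated vertices are connected — an Eulerian circuit exists.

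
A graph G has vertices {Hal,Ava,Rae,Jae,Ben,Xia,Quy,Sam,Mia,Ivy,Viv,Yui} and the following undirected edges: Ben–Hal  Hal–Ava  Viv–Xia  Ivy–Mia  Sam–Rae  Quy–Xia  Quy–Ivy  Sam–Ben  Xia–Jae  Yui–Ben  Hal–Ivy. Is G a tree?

The graph has 12 vertices and 11 edges.
It is connected with exactly 11 edges, hence acyclic — it is a tree.

Yes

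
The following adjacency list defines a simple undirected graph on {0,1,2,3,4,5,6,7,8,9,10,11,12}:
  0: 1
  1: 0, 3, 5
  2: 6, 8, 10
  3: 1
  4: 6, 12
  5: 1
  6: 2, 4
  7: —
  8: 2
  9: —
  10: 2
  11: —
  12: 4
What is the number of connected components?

5

Component: {7}
Component: {9}
Component: {11}
Component: {0, 1, 3, 5}
Component: {2, 4, 6, 8, 10, 12}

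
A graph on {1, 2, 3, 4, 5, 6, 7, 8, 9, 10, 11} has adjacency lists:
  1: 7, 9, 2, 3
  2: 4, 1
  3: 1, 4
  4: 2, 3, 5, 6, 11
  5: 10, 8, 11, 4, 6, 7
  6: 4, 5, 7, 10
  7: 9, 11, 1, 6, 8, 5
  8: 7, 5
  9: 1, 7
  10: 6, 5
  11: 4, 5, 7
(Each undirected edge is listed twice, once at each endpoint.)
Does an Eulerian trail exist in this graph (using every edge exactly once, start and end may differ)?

Yes

Degrees: 1:4, 2:2, 3:2, 4:5, 5:6, 6:4, 7:6, 8:2, 9:2, 10:2, 11:3
Odd-degree vertices: 4, 11 (2 total).
With 2 odd-degree vertices and all edges in one connected piece, an Eulerian trail exists (from 4 to 11).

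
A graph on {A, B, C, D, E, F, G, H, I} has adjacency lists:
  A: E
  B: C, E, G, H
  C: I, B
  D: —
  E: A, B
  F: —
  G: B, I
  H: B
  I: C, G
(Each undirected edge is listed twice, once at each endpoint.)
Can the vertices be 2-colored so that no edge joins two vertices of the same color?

Yes

Color {C, D, E, F, G, H} black and {A, B, I} white. No edge joins two same-colored vertices, so the graph is bipartite.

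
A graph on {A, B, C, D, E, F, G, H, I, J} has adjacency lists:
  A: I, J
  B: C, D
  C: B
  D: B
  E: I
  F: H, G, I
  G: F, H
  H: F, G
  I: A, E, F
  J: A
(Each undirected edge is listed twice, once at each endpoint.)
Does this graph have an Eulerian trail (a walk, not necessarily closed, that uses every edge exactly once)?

Degrees: A:2, B:2, C:1, D:1, E:1, F:3, G:2, H:2, I:3, J:1
Odd-degree vertices: C, D, E, F, I, J (6 total).
An Eulerian trail requires 0 or 2 odd-degree vertices; here there are 6.

No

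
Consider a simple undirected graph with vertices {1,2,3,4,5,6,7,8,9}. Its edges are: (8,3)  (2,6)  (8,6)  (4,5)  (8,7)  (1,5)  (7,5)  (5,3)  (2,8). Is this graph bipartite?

2-6-8-2 is an odd cycle (length 3), and a bipartite graph can contain only even cycles.

No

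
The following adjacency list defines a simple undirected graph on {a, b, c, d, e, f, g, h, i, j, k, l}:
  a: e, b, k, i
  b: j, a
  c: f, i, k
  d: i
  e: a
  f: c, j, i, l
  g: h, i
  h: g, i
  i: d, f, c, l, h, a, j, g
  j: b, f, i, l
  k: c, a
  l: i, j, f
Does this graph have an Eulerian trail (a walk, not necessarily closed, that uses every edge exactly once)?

Degrees: a:4, b:2, c:3, d:1, e:1, f:4, g:2, h:2, i:8, j:4, k:2, l:3
Odd-degree vertices: c, d, e, l (4 total).
An Eulerian trail requires 0 or 2 odd-degree vertices; here there are 4.

No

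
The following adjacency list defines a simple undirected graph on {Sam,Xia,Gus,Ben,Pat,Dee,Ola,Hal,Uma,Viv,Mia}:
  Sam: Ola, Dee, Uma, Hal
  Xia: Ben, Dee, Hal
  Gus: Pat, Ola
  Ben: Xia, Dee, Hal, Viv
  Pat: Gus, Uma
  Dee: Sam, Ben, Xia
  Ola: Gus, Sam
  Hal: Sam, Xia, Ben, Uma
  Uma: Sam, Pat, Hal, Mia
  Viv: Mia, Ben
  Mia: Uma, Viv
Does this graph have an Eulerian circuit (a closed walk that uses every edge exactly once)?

No

Degrees: Sam:4, Xia:3, Gus:2, Ben:4, Pat:2, Dee:3, Ola:2, Hal:4, Uma:4, Viv:2, Mia:2
Vertices with odd degree: Xia, Dee. An Eulerian circuit requires all degrees even.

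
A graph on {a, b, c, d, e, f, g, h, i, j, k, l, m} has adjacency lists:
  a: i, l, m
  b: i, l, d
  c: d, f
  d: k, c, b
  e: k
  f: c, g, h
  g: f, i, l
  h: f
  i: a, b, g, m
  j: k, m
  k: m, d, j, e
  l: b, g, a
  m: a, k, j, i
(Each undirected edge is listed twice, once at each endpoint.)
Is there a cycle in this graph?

Yes

The graph has 13 vertices, 18 edges, and 1 connected component.
Since 18 > 13 - 1, a cycle must exist; for instance m-k-j-m.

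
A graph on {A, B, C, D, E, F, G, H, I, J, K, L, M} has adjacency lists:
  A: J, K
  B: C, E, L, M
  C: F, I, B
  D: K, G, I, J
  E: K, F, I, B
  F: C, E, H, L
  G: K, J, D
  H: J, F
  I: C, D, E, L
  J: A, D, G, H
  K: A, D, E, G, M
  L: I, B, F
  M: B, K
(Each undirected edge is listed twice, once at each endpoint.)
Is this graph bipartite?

No

The cycle D-G-K-D has length 3, which is odd, so the graph is not bipartite.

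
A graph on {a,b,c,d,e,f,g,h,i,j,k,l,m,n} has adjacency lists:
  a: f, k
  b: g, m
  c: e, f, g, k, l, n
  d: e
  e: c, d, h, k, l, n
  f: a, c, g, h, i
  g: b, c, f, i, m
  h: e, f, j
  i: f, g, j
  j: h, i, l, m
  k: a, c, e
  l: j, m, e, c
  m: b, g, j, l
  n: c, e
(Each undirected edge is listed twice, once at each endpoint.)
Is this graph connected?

Yes

A breadth-first search from a visits a, k, f, c, e, i, g, h, l, n, d, j, m, b — all 14 vertices — so the graph is connected.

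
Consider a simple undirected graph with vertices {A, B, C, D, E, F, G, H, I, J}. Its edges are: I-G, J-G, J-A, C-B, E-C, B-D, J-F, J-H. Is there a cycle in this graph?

No

|V| = 10, |E| = 8, number of components = 2.
Since 8 = 10 - 2, the graph is a forest and contains no cycle.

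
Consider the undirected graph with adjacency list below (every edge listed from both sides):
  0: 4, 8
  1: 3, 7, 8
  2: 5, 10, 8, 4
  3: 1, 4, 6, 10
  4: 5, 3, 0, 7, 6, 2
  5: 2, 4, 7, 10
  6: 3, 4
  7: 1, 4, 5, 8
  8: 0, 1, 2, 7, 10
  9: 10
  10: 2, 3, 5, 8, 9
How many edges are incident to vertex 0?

2

Neighbors of 0: 4, 8.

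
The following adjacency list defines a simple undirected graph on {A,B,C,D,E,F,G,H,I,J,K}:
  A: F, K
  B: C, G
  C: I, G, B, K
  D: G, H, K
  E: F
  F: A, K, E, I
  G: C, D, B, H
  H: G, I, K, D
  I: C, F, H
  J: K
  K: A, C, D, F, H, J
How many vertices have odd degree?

Degrees: A:2, B:2, C:4, D:3, E:1, F:4, G:4, H:4, I:3, J:1, K:6
Odd-degree vertices: D, E, I, J.

4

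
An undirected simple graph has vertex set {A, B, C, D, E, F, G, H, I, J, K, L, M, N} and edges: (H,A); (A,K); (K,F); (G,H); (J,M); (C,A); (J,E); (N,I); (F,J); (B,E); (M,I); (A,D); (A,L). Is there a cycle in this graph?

The graph has 14 vertices, 13 edges, and 1 connected component.
A forest on 14 vertices with 1 component has exactly 13 edges, which matches — so no cycle.

No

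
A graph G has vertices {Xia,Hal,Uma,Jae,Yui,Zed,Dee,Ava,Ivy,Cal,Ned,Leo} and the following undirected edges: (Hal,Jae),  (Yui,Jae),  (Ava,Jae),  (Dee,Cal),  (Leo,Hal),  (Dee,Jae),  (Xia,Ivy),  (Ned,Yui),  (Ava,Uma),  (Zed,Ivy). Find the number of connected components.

Component: {Xia, Zed, Ivy}
Component: {Hal, Uma, Jae, Yui, Dee, Ava, Cal, Ned, Leo}

2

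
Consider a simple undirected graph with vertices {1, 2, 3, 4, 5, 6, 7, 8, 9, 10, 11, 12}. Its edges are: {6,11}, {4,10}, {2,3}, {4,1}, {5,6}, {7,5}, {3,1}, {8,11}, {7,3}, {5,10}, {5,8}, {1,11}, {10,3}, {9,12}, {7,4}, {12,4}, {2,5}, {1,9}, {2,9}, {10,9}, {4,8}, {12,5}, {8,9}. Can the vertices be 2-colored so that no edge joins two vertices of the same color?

Color {3, 4, 5, 9, 11} black and {1, 2, 6, 7, 8, 10, 12} white. No edge joins two same-colored vertices, so the graph is bipartite.

Yes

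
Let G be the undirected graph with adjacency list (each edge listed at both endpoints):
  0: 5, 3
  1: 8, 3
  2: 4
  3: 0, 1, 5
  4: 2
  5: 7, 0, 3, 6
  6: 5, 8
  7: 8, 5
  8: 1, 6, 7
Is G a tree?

No

The graph has 9 vertices and 10 edges.
It splits into 2 components, so it cannot be a tree.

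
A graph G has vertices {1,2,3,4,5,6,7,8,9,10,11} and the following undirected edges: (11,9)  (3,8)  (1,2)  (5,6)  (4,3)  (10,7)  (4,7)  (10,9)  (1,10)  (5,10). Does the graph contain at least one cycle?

No

|V| = 11, |E| = 10, number of components = 1.
A forest on 11 vertices with 1 component has exactly 10 edges, which matches — so no cycle.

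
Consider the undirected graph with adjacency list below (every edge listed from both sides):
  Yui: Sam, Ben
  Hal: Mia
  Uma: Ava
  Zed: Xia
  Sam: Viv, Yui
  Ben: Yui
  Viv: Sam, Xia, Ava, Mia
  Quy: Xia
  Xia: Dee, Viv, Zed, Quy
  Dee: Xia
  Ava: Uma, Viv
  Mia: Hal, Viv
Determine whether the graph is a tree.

|V| = 12, |E| = 11.
Connected and |E| = |V| - 1, which characterizes a tree.

Yes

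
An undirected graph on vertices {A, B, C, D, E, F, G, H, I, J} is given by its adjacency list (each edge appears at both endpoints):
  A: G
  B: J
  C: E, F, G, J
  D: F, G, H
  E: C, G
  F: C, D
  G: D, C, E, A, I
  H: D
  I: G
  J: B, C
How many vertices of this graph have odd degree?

Degrees: A:1, B:1, C:4, D:3, E:2, F:2, G:5, H:1, I:1, J:2
Odd-degree vertices: A, B, D, G, H, I.

6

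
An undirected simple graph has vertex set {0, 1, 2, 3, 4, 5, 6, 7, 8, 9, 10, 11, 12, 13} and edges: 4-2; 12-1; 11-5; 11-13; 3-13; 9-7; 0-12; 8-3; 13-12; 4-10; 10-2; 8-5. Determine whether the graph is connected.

No

Component: {6}
Component: {7, 9}
Component: {2, 4, 10}
Component: {0, 1, 3, 5, 8, 11, 12, 13}
There are 4 separate components, so the graph is not connected.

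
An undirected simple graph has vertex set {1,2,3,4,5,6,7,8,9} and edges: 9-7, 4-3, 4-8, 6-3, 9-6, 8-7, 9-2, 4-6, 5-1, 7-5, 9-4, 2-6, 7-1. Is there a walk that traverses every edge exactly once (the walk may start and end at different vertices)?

Degrees: 1:2, 2:2, 3:2, 4:4, 5:2, 6:4, 7:4, 8:2, 9:4
Odd-degree vertices: none (0 total).
With 0 odd-degree vertices and all edges in one connected piece, an Eulerian trail exists.

Yes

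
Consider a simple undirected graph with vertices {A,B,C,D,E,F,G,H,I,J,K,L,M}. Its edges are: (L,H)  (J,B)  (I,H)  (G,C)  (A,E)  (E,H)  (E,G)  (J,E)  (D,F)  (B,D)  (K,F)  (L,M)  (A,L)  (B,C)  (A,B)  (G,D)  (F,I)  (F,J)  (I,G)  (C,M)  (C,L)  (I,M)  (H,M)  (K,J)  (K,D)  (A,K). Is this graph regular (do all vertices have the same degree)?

Degrees: A:4, B:4, C:4, D:4, E:4, F:4, G:4, H:4, I:4, J:4, K:4, L:4, M:4
All degrees equal 4; the graph is regular.

Yes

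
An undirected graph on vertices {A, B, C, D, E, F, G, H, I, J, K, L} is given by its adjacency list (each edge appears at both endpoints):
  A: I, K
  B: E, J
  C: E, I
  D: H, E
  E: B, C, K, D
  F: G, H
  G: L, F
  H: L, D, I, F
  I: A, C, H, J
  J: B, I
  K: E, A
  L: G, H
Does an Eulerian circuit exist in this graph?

Yes

Degrees: A:2, B:2, C:2, D:2, E:4, F:2, G:2, H:4, I:4, J:2, K:2, L:2
All degrees are even and the non-isolated vertices are connected — an Eulerian circuit exists.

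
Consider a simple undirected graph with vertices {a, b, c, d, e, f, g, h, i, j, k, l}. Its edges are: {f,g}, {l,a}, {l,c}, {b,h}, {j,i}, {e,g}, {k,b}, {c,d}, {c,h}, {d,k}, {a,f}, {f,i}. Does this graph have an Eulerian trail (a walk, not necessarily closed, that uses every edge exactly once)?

No

Degrees: a:2, b:2, c:3, d:2, e:1, f:3, g:2, h:2, i:2, j:1, k:2, l:2
Odd-degree vertices: c, e, f, j (4 total).
With 4 odd-degree vertices (more than two), no single trail can use every edge.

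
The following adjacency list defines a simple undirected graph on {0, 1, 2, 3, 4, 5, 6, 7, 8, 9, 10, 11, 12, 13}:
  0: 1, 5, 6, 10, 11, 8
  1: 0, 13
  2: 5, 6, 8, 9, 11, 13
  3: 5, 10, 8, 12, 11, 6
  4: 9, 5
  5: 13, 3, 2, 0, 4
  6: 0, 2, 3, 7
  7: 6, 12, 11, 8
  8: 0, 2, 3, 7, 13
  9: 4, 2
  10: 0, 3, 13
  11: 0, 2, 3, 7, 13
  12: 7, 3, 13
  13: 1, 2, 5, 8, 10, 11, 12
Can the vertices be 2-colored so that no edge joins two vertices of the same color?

5-2-13-5 is an odd cycle (length 3), and a bipartite graph can contain only even cycles.

No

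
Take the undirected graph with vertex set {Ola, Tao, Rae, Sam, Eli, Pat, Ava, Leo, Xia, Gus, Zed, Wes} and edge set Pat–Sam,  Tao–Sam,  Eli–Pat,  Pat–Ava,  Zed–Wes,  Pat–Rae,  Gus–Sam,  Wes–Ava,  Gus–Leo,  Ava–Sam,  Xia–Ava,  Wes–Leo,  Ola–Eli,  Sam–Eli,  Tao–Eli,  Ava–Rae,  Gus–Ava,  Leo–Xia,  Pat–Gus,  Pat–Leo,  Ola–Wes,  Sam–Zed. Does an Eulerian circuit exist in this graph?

Degrees: Ola:2, Tao:2, Rae:2, Sam:6, Eli:4, Pat:6, Ava:6, Leo:4, Xia:2, Gus:4, Zed:2, Wes:4
All degrees are even and the non-isolated vertices are connected — an Eulerian circuit exists.

Yes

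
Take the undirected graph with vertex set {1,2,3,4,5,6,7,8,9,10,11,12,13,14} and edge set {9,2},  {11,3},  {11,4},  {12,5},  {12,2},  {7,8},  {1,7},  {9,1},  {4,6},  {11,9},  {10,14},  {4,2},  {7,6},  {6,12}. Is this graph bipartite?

Yes

A valid 2-coloring puts {3, 4, 7, 9, 12, 13, 14} on one side and {1, 2, 5, 6, 8, 10, 11} on the other; every edge crosses between the two sides.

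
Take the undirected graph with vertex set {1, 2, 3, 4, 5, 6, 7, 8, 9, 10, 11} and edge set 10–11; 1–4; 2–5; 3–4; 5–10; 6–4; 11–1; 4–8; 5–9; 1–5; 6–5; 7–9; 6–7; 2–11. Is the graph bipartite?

Partition the vertices as {4, 5, 7, 11} vs {1, 2, 3, 6, 8, 9, 10}. Each listed edge has one endpoint in each part, so the graph is bipartite.

Yes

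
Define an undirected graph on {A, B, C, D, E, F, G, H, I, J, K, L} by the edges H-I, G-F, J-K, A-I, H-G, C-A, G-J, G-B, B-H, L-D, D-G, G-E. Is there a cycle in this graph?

Yes

|V| = 12, |E| = 12, number of components = 1.
Since 12 > 12 - 1, a cycle must exist; for instance H-G-B-H.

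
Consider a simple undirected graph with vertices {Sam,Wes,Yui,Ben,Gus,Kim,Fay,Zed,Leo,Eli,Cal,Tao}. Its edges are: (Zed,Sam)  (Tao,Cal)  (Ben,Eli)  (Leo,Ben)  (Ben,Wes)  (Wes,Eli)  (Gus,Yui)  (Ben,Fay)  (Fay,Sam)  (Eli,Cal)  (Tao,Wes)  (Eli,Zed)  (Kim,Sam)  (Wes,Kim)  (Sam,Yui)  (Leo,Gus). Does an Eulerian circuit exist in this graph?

Yes

Degrees: Sam:4, Wes:4, Yui:2, Ben:4, Gus:2, Kim:2, Fay:2, Zed:2, Leo:2, Eli:4, Cal:2, Tao:2
All degrees are even and the non-isolated vertices are connected — an Eulerian circuit exists.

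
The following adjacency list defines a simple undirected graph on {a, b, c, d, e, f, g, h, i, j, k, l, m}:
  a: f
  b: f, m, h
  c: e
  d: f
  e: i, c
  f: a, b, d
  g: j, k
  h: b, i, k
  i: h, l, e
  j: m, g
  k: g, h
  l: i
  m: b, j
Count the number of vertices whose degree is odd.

8

Degrees: a:1, b:3, c:1, d:1, e:2, f:3, g:2, h:3, i:3, j:2, k:2, l:1, m:2
Odd-degree vertices: a, b, c, d, f, h, i, l.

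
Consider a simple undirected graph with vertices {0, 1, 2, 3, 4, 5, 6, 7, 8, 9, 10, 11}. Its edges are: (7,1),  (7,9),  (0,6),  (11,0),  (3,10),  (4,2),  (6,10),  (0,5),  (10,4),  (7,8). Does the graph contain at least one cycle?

|V| = 12, |E| = 10, number of components = 2.
Since 10 = 12 - 2, the graph is a forest and contains no cycle.

No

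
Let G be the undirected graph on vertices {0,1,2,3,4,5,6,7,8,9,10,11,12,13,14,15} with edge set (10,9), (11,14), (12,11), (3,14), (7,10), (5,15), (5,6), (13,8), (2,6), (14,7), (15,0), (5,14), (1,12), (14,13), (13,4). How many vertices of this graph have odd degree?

10

Degrees: 0:1, 1:1, 2:1, 3:1, 4:1, 5:3, 6:2, 7:2, 8:1, 9:1, 10:2, 11:2, 12:2, 13:3, 14:5, 15:2
Odd-degree vertices: 0, 1, 2, 3, 4, 5, 8, 9, 13, 14.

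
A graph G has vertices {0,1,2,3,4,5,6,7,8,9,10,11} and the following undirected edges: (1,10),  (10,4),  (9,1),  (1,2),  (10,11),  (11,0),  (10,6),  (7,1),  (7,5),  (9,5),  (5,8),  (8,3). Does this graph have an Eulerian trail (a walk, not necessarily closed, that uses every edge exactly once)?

No

Degrees: 0:1, 1:4, 2:1, 3:1, 4:1, 5:3, 6:1, 7:2, 8:2, 9:2, 10:4, 11:2
Odd-degree vertices: 0, 2, 3, 4, 5, 6 (6 total).
With 6 odd-degree vertices (more than two), no single trail can use every edge.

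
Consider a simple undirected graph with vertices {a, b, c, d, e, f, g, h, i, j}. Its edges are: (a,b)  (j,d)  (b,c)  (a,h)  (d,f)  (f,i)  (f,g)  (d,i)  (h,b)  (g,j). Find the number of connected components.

3

Component: {e}
Component: {a, b, c, h}
Component: {d, f, g, i, j}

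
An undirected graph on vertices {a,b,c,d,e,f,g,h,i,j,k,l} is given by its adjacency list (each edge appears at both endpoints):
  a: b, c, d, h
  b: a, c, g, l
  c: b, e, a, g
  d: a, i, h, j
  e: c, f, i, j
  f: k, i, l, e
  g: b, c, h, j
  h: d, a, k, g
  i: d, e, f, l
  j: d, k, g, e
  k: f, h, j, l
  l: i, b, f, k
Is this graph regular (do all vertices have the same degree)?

Yes

Degrees: a:4, b:4, c:4, d:4, e:4, f:4, g:4, h:4, i:4, j:4, k:4, l:4
Every vertex has degree 4, so the graph is 4-regular.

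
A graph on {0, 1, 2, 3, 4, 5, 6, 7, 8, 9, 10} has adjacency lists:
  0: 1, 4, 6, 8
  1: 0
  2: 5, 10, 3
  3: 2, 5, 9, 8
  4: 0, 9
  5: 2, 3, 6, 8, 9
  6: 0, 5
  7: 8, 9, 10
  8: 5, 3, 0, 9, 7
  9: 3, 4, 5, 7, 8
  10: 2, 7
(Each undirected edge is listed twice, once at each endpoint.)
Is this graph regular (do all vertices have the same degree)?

No

Degrees: 0:4, 1:1, 2:3, 3:4, 4:2, 5:5, 6:2, 7:3, 8:5, 9:5, 10:2
Degrees are not all equal (e.g. deg(1)=1 but deg(5)=5); not regular.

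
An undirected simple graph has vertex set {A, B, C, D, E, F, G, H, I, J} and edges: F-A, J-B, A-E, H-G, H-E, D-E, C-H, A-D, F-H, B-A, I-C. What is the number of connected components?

Component: {A, B, C, D, E, F, G, H, I, J}

1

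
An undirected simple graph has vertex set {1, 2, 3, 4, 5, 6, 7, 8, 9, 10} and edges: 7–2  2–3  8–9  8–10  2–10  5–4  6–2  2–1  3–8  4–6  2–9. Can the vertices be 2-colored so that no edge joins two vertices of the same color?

Yes

Color {2, 4, 8} black and {1, 3, 5, 6, 7, 9, 10} white. No edge joins two same-colored vertices, so the graph is bipartite.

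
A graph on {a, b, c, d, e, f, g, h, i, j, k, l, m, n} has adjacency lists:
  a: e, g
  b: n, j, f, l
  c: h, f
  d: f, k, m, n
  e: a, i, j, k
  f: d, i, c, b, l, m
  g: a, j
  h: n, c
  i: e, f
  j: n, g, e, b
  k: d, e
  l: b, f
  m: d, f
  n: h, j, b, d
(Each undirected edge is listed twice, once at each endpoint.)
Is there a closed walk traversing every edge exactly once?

Degrees: a:2, b:4, c:2, d:4, e:4, f:6, g:2, h:2, i:2, j:4, k:2, l:2, m:2, n:4
All degrees are even and the non-isolated vertices are connected — an Eulerian circuit exists.

Yes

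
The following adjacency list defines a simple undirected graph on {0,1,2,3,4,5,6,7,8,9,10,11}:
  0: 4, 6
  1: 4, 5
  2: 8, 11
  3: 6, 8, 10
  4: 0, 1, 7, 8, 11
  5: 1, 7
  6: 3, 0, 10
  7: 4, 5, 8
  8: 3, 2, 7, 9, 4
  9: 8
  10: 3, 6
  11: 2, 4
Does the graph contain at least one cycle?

Yes

|V| = 12, |E| = 16, number of components = 1.
One cycle is 8-4-11-2-8.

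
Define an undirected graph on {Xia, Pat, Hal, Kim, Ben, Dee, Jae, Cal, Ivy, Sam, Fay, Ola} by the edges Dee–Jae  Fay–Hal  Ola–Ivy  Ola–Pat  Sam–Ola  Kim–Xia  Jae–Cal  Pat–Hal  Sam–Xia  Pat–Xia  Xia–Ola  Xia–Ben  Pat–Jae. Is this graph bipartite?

No

Sam-Xia-Ola-Sam is an odd cycle (length 3), and a bipartite graph can contain only even cycles.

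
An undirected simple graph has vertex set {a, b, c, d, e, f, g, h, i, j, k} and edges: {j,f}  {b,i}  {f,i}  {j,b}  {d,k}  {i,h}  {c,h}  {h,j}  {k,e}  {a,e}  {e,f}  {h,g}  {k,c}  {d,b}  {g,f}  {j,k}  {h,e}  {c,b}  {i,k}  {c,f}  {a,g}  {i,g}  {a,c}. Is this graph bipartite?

No

i-g-h-i is an odd cycle (length 3), and a bipartite graph can contain only even cycles.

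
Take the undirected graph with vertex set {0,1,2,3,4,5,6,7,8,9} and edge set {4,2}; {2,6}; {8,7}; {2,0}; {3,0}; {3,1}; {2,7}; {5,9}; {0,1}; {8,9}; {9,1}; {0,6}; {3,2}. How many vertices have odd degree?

6

Degrees: 0:4, 1:3, 2:5, 3:3, 4:1, 5:1, 6:2, 7:2, 8:2, 9:3
Odd-degree vertices: 1, 2, 3, 4, 5, 9.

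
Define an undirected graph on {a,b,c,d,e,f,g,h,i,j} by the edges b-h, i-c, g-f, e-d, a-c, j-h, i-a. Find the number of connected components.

4

Component: {d, e}
Component: {f, g}
Component: {a, c, i}
Component: {b, h, j}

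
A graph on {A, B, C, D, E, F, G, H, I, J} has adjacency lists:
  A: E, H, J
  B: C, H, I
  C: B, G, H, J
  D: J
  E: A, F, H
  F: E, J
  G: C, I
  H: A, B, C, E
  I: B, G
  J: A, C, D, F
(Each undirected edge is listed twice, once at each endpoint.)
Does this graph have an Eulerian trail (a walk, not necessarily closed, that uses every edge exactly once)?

Degrees: A:3, B:3, C:4, D:1, E:3, F:2, G:2, H:4, I:2, J:4
Odd-degree vertices: A, B, D, E (4 total).
With 4 odd-degree vertices (more than two), no single trail can use every edge.

No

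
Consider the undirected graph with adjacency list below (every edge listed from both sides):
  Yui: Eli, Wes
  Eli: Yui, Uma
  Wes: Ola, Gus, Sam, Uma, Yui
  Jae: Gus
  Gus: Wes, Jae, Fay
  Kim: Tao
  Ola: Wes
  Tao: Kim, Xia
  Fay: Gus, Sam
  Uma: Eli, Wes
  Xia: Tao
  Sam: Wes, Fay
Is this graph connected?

Component: {Kim, Tao, Xia}
Component: {Yui, Eli, Wes, Jae, Gus, Ola, Fay, Uma, Sam}
There are 2 separate components, so the graph is not connected.

No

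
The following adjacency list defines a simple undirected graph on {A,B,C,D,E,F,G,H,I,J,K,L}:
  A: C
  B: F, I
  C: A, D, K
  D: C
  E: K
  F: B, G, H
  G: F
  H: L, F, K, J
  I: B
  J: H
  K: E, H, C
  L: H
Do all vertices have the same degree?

Degrees: A:1, B:2, C:3, D:1, E:1, F:3, G:1, H:4, I:1, J:1, K:3, L:1
Vertex A has degree 1 while H has degree 4, so the graph is not regular.

No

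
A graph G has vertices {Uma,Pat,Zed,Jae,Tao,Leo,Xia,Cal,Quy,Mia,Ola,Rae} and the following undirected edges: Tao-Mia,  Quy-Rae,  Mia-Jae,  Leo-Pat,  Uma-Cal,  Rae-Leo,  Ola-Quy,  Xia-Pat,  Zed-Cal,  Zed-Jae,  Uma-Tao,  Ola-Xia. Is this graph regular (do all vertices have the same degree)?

Yes

Degrees: Uma:2, Pat:2, Zed:2, Jae:2, Tao:2, Leo:2, Xia:2, Cal:2, Quy:2, Mia:2, Ola:2, Rae:2
Every vertex has degree 2, so the graph is 2-regular.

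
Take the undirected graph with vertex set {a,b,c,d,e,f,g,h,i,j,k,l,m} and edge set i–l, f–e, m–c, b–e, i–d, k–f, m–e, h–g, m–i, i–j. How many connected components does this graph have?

Component: {a}
Component: {g, h}
Component: {b, c, d, e, f, i, j, k, l, m}

3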